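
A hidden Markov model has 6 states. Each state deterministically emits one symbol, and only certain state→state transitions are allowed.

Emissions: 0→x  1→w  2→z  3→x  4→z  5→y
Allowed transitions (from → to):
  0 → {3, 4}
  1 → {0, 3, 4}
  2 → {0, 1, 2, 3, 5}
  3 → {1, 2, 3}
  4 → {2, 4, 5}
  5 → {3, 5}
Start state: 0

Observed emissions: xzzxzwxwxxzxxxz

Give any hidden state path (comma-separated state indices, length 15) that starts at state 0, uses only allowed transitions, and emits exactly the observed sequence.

  pos 0: x in {0,3}, choose 0; start
  pos 1: z in {2,4}, choose 4; 0->4 ok
  pos 2: z in {2,4}, choose 2; 4->2 ok
  pos 3: x in {0,3}, choose 3; 2->3 ok
  pos 4: z in {2,4}, choose 2; 3->2 ok
  pos 5: w in {1}, choose 1; 2->1 ok
  pos 6: x in {0,3}, choose 3; 1->3 ok
  pos 7: w in {1}, choose 1; 3->1 ok
  pos 8: x in {0,3}, choose 0; 1->0 ok
  pos 9: x in {0,3}, choose 3; 0->3 ok
  pos 10: z in {2,4}, choose 2; 3->2 ok
  pos 11: x in {0,3}, choose 0; 2->0 ok
  pos 12: x in {0,3}, choose 3; 0->3 ok
  pos 13: x in {0,3}, choose 3; 3->3 ok
  pos 14: z in {2,4}, choose 2; 3->2 ok

0,4,2,3,2,1,3,1,0,3,2,0,3,3,2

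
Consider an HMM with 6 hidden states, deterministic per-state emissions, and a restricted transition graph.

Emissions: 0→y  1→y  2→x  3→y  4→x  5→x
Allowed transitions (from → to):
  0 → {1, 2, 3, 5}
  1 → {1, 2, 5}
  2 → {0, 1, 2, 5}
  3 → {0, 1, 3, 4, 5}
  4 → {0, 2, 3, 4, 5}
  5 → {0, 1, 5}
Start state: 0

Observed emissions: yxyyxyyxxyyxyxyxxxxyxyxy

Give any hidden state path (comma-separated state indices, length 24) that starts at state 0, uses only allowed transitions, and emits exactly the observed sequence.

0,5,1,1,5,0,1,5,5,1,1,2,1,5,0,5,5,5,5,0,5,0,5,0

  0: obs=y cand={0,1,3} pick 0 [start]
  1: obs=x cand={2,4,5} pick 5 [0->5 ok]
  2: obs=y cand={0,1,3} pick 1 [5->1 ok]
  3: obs=y cand={0,1,3} pick 1 [1->1 ok]
  4: obs=x cand={2,4,5} pick 5 [1->5 ok]
  5: obs=y cand={0,1,3} pick 0 [5->0 ok]
  6: obs=y cand={0,1,3} pick 1 [0->1 ok]
  7: obs=x cand={2,4,5} pick 5 [1->5 ok]
  8: obs=x cand={2,4,5} pick 5 [5->5 ok]
  9: obs=y cand={0,1,3} pick 1 [5->1 ok]
  10: obs=y cand={0,1,3} pick 1 [1->1 ok]
  11: obs=x cand={2,4,5} pick 2 [1->2 ok]
  12: obs=y cand={0,1,3} pick 1 [2->1 ok]
  13: obs=x cand={2,4,5} pick 5 [1->5 ok]
  14: obs=y cand={0,1,3} pick 0 [5->0 ok]
  15: obs=x cand={2,4,5} pick 5 [0->5 ok]
  16: obs=x cand={2,4,5} pick 5 [5->5 ok]
  17: obs=x cand={2,4,5} pick 5 [5->5 ok]
  18: obs=x cand={2,4,5} pick 5 [5->5 ok]
  19: obs=y cand={0,1,3} pick 0 [5->0 ok]
  20: obs=x cand={2,4,5} pick 5 [0->5 ok]
  21: obs=y cand={0,1,3} pick 0 [5->0 ok]
  22: obs=x cand={2,4,5} pick 5 [0->5 ok]
  23: obs=y cand={0,1,3} pick 0 [5->0 ok]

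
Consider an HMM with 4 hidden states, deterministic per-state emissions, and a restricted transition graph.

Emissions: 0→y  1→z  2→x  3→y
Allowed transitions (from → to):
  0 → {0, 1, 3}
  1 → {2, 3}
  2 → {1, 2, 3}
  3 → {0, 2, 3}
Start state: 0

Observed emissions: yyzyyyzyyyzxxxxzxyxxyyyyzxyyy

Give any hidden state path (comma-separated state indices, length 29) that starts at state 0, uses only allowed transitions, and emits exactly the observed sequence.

  [0] y  {0,3}  => 0  start
  [1] y  {0,3}  => 0  0->0 ok
  [2] z  {1}  => 1  0->1 ok
  [3] y  {0,3}  => 3  1->3 ok
  [4] y  {0,3}  => 0  3->0 ok
  [5] y  {0,3}  => 0  0->0 ok
  [6] z  {1}  => 1  0->1 ok
  [7] y  {0,3}  => 3  1->3 ok
  [8] y  {0,3}  => 0  3->0 ok
  [9] y  {0,3}  => 0  0->0 ok
  [10] z  {1}  => 1  0->1 ok
  [11] x  {2}  => 2  1->2 ok
  [12] x  {2}  => 2  2->2 ok
  [13] x  {2}  => 2  2->2 ok
  [14] x  {2}  => 2  2->2 ok
  [15] z  {1}  => 1  2->1 ok
  [16] x  {2}  => 2  1->2 ok
  [17] y  {0,3}  => 3  2->3 ok
  [18] x  {2}  => 2  3->2 ok
  [19] x  {2}  => 2  2->2 ok
  [20] y  {0,3}  => 3  2->3 ok
  [21] y  {0,3}  => 3  3->3 ok
  [22] y  {0,3}  => 3  3->3 ok
  [23] y  {0,3}  => 0  3->0 ok
  [24] z  {1}  => 1  0->1 ok
  [25] x  {2}  => 2  1->2 ok
  [26] y  {0,3}  => 3  2->3 ok
  [27] y  {0,3}  => 0  3->0 ok
  [28] y  {0,3}  => 0  0->0 ok

0,0,1,3,0,0,1,3,0,0,1,2,2,2,2,1,2,3,2,2,3,3,3,0,1,2,3,0,0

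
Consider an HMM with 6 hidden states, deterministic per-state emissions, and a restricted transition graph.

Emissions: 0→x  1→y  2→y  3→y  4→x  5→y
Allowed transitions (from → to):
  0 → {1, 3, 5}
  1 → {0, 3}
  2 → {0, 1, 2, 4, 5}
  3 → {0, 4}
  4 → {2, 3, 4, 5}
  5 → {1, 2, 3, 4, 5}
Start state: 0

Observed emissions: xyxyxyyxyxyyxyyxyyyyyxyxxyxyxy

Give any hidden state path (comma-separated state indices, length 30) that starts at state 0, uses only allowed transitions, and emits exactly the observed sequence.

  [0] x  {0,4}  => 0  start
  [1] y  {1,2,3,5}  => 1  0->1 ok
  [2] x  {0,4}  => 0  1->0 ok
  [3] y  {1,2,3,5}  => 1  0->1 ok
  [4] x  {0,4}  => 0  1->0 ok
  [5] y  {1,2,3,5}  => 1  0->1 ok
  [6] y  {1,2,3,5}  => 3  1->3 ok
  [7] x  {0,4}  => 0  3->0 ok
  [8] y  {1,2,3,5}  => 3  0->3 ok
  [9] x  {0,4}  => 0  3->0 ok
  [10] y  {1,2,3,5}  => 1  0->1 ok
  [11] y  {1,2,3,5}  => 3  1->3 ok
  [12] x  {0,4}  => 0  3->0 ok
  [13] y  {1,2,3,5}  => 1  0->1 ok
  [14] y  {1,2,3,5}  => 3  1->3 ok
  [15] x  {0,4}  => 4  3->4 ok
  [16] y  {1,2,3,5}  => 2  4->2 ok
  [17] y  {1,2,3,5}  => 2  2->2 ok
  [18] y  {1,2,3,5}  => 2  2->2 ok
  [19] y  {1,2,3,5}  => 1  2->1 ok
  [20] y  {1,2,3,5}  => 3  1->3 ok
  [21] x  {0,4}  => 4  3->4 ok
  [22] y  {1,2,3,5}  => 3  4->3 ok
  [23] x  {0,4}  => 4  3->4 ok
  [24] x  {0,4}  => 4  4->4 ok
  [25] y  {1,2,3,5}  => 2  4->2 ok
  [26] x  {0,4}  => 0  2->0 ok
  [27] y  {1,2,3,5}  => 3  0->3 ok
  [28] x  {0,4}  => 4  3->4 ok
  [29] y  {1,2,3,5}  => 3  4->3 ok

0,1,0,1,0,1,3,0,3,0,1,3,0,1,3,4,2,2,2,1,3,4,3,4,4,2,0,3,4,3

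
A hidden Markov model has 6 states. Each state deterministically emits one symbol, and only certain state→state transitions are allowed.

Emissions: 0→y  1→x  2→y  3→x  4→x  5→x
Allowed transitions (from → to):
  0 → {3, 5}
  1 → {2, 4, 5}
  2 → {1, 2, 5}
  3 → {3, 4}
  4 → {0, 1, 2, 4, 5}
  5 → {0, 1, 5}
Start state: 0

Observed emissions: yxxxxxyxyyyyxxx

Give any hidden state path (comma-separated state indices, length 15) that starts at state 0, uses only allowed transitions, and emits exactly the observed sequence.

0,5,1,5,5,1,2,1,2,2,2,2,5,5,1

  pos 0: y in {0,2}, choose 0; start
  pos 1: x in {1,3,4,5}, choose 5; 0->5 ok
  pos 2: x in {1,3,4,5}, choose 1; 5->1 ok
  pos 3: x in {1,3,4,5}, choose 5; 1->5 ok
  pos 4: x in {1,3,4,5}, choose 5; 5->5 ok
  pos 5: x in {1,3,4,5}, choose 1; 5->1 ok
  pos 6: y in {0,2}, choose 2; 1->2 ok
  pos 7: x in {1,3,4,5}, choose 1; 2->1 ok
  pos 8: y in {0,2}, choose 2; 1->2 ok
  pos 9: y in {0,2}, choose 2; 2->2 ok
  pos 10: y in {0,2}, choose 2; 2->2 ok
  pos 11: y in {0,2}, choose 2; 2->2 ok
  pos 12: x in {1,3,4,5}, choose 5; 2->5 ok
  pos 13: x in {1,3,4,5}, choose 5; 5->5 ok
  pos 14: x in {1,3,4,5}, choose 1; 5->1 ok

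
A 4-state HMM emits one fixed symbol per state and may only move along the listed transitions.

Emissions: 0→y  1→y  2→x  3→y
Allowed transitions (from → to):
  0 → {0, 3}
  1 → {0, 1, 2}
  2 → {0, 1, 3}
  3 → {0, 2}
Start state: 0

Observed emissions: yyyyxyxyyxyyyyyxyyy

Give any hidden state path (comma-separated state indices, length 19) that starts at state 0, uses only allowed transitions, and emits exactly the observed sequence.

  t0 'y' -> {0,1,3}, take 0 (start)
  t1 'y' -> {0,1,3}, take 0 (0->0 ok)
  t2 'y' -> {0,1,3}, take 0 (0->0 ok)
  t3 'y' -> {0,1,3}, take 3 (0->3 ok)
  t4 'x' -> {2}, take 2 (3->2 ok)
  t5 'y' -> {0,1,3}, take 3 (2->3 ok)
  t6 'x' -> {2}, take 2 (3->2 ok)
  t7 'y' -> {0,1,3}, take 1 (2->1 ok)
  t8 'y' -> {0,1,3}, take 1 (1->1 ok)
  t9 'x' -> {2}, take 2 (1->2 ok)
  t10 'y' -> {0,1,3}, take 1 (2->1 ok)
  t11 'y' -> {0,1,3}, take 1 (1->1 ok)
  t12 'y' -> {0,1,3}, take 0 (1->0 ok)
  t13 'y' -> {0,1,3}, take 0 (0->0 ok)
  t14 'y' -> {0,1,3}, take 3 (0->3 ok)
  t15 'x' -> {2}, take 2 (3->2 ok)
  t16 'y' -> {0,1,3}, take 3 (2->3 ok)
  t17 'y' -> {0,1,3}, take 0 (3->0 ok)
  t18 'y' -> {0,1,3}, take 3 (0->3 ok)

0,0,0,3,2,3,2,1,1,2,1,1,0,0,3,2,3,0,3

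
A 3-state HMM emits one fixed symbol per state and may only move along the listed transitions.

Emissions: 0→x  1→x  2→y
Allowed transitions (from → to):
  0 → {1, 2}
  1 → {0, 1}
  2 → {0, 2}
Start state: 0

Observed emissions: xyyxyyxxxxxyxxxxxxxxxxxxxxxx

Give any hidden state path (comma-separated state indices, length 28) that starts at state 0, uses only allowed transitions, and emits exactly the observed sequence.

0,2,2,0,2,2,0,1,1,1,0,2,0,1,1,0,1,1,0,1,0,1,0,1,1,1,1,1

  pos 0: x in {0,1}, choose 0; start
  pos 1: y in {2}, choose 2; 0->2 ok
  pos 2: y in {2}, choose 2; 2->2 ok
  pos 3: x in {0,1}, choose 0; 2->0 ok
  pos 4: y in {2}, choose 2; 0->2 ok
  pos 5: y in {2}, choose 2; 2->2 ok
  pos 6: x in {0,1}, choose 0; 2->0 ok
  pos 7: x in {0,1}, choose 1; 0->1 ok
  pos 8: x in {0,1}, choose 1; 1->1 ok
  pos 9: x in {0,1}, choose 1; 1->1 ok
  pos 10: x in {0,1}, choose 0; 1->0 ok
  pos 11: y in {2}, choose 2; 0->2 ok
  pos 12: x in {0,1}, choose 0; 2->0 ok
  pos 13: x in {0,1}, choose 1; 0->1 ok
  pos 14: x in {0,1}, choose 1; 1->1 ok
  pos 15: x in {0,1}, choose 0; 1->0 ok
  pos 16: x in {0,1}, choose 1; 0->1 ok
  pos 17: x in {0,1}, choose 1; 1->1 ok
  pos 18: x in {0,1}, choose 0; 1->0 ok
  pos 19: x in {0,1}, choose 1; 0->1 ok
  pos 20: x in {0,1}, choose 0; 1->0 ok
  pos 21: x in {0,1}, choose 1; 0->1 ok
  pos 22: x in {0,1}, choose 0; 1->0 ok
  pos 23: x in {0,1}, choose 1; 0->1 ok
  pos 24: x in {0,1}, choose 1; 1->1 ok
  pos 25: x in {0,1}, choose 1; 1->1 ok
  pos 26: x in {0,1}, choose 1; 1->1 ok
  pos 27: x in {0,1}, choose 1; 1->1 ok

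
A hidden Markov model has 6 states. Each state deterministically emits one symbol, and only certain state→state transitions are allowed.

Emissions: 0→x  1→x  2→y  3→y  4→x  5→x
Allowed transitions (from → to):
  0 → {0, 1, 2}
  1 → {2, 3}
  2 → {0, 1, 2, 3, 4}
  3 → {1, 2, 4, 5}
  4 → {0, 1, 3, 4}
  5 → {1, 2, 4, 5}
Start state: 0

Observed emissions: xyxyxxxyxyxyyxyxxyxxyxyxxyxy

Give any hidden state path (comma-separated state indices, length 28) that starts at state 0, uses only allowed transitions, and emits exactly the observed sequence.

0,2,1,3,5,4,4,3,1,3,4,3,2,1,3,4,0,2,0,1,3,5,2,4,1,3,1,3

  0: obs=x cand={0,1,4,5} pick 0 [start]
  1: obs=y cand={2,3} pick 2 [0->2 ok]
  2: obs=x cand={0,1,4,5} pick 1 [2->1 ok]
  3: obs=y cand={2,3} pick 3 [1->3 ok]
  4: obs=x cand={0,1,4,5} pick 5 [3->5 ok]
  5: obs=x cand={0,1,4,5} pick 4 [5->4 ok]
  6: obs=x cand={0,1,4,5} pick 4 [4->4 ok]
  7: obs=y cand={2,3} pick 3 [4->3 ok]
  8: obs=x cand={0,1,4,5} pick 1 [3->1 ok]
  9: obs=y cand={2,3} pick 3 [1->3 ok]
  10: obs=x cand={0,1,4,5} pick 4 [3->4 ok]
  11: obs=y cand={2,3} pick 3 [4->3 ok]
  12: obs=y cand={2,3} pick 2 [3->2 ok]
  13: obs=x cand={0,1,4,5} pick 1 [2->1 ok]
  14: obs=y cand={2,3} pick 3 [1->3 ok]
  15: obs=x cand={0,1,4,5} pick 4 [3->4 ok]
  16: obs=x cand={0,1,4,5} pick 0 [4->0 ok]
  17: obs=y cand={2,3} pick 2 [0->2 ok]
  18: obs=x cand={0,1,4,5} pick 0 [2->0 ok]
  19: obs=x cand={0,1,4,5} pick 1 [0->1 ok]
  20: obs=y cand={2,3} pick 3 [1->3 ok]
  21: obs=x cand={0,1,4,5} pick 5 [3->5 ok]
  22: obs=y cand={2,3} pick 2 [5->2 ok]
  23: obs=x cand={0,1,4,5} pick 4 [2->4 ok]
  24: obs=x cand={0,1,4,5} pick 1 [4->1 ok]
  25: obs=y cand={2,3} pick 3 [1->3 ok]
  26: obs=x cand={0,1,4,5} pick 1 [3->1 ok]
  27: obs=y cand={2,3} pick 3 [1->3 ok]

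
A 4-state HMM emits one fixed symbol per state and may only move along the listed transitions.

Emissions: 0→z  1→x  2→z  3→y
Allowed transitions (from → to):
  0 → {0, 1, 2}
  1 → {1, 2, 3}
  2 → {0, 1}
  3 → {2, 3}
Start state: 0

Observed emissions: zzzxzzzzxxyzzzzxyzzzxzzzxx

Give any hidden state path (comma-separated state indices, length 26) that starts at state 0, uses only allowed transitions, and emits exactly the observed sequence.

0,0,2,1,2,0,0,0,1,1,3,2,0,0,2,1,3,2,0,2,1,2,0,2,1,1

  pos 0: z in {0,2}, choose 0; start
  pos 1: z in {0,2}, choose 0; 0->0 ok
  pos 2: z in {0,2}, choose 2; 0->2 ok
  pos 3: x in {1}, choose 1; 2->1 ok
  pos 4: z in {0,2}, choose 2; 1->2 ok
  pos 5: z in {0,2}, choose 0; 2->0 ok
  pos 6: z in {0,2}, choose 0; 0->0 ok
  pos 7: z in {0,2}, choose 0; 0->0 ok
  pos 8: x in {1}, choose 1; 0->1 ok
  pos 9: x in {1}, choose 1; 1->1 ok
  pos 10: y in {3}, choose 3; 1->3 ok
  pos 11: z in {0,2}, choose 2; 3->2 ok
  pos 12: z in {0,2}, choose 0; 2->0 ok
  pos 13: z in {0,2}, choose 0; 0->0 ok
  pos 14: z in {0,2}, choose 2; 0->2 ok
  pos 15: x in {1}, choose 1; 2->1 ok
  pos 16: y in {3}, choose 3; 1->3 ok
  pos 17: z in {0,2}, choose 2; 3->2 ok
  pos 18: z in {0,2}, choose 0; 2->0 ok
  pos 19: z in {0,2}, choose 2; 0->2 ok
  pos 20: x in {1}, choose 1; 2->1 ok
  pos 21: z in {0,2}, choose 2; 1->2 ok
  pos 22: z in {0,2}, choose 0; 2->0 ok
  pos 23: z in {0,2}, choose 2; 0->2 ok
  pos 24: x in {1}, choose 1; 2->1 ok
  pos 25: x in {1}, choose 1; 1->1 ok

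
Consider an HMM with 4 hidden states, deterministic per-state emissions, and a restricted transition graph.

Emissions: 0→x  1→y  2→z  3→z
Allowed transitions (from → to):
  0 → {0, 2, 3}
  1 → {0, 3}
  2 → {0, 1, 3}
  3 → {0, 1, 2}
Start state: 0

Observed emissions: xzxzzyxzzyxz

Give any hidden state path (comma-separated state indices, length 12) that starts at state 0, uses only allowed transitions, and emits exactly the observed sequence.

0,2,0,3,2,1,0,2,3,1,0,2

  pos 0: x in {0}, choose 0; start
  pos 1: z in {2,3}, choose 2; 0->2 ok
  pos 2: x in {0}, choose 0; 2->0 ok
  pos 3: z in {2,3}, choose 3; 0->3 ok
  pos 4: z in {2,3}, choose 2; 3->2 ok
  pos 5: y in {1}, choose 1; 2->1 ok
  pos 6: x in {0}, choose 0; 1->0 ok
  pos 7: z in {2,3}, choose 2; 0->2 ok
  pos 8: z in {2,3}, choose 3; 2->3 ok
  pos 9: y in {1}, choose 1; 3->1 ok
  pos 10: x in {0}, choose 0; 1->0 ok
  pos 11: z in {2,3}, choose 2; 0->2 ok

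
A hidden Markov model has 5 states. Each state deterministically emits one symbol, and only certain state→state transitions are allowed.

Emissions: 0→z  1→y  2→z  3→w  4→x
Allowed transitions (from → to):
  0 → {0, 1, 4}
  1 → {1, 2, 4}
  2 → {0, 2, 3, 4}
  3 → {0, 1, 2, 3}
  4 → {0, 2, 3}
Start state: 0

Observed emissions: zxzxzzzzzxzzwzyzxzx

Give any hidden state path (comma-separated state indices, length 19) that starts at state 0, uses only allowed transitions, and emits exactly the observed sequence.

  0: obs=z cand={0,2} pick 0 [start]
  1: obs=x cand={4} pick 4 [0->4 ok]
  2: obs=z cand={0,2} pick 0 [4->0 ok]
  3: obs=x cand={4} pick 4 [0->4 ok]
  4: obs=z cand={0,2} pick 2 [4->2 ok]
  5: obs=z cand={0,2} pick 2 [2->2 ok]
  6: obs=z cand={0,2} pick 2 [2->2 ok]
  7: obs=z cand={0,2} pick 0 [2->0 ok]
  8: obs=z cand={0,2} pick 0 [0->0 ok]
  9: obs=x cand={4} pick 4 [0->4 ok]
  10: obs=z cand={0,2} pick 2 [4->2 ok]
  11: obs=z cand={0,2} pick 2 [2->2 ok]
  12: obs=w cand={3} pick 3 [2->3 ok]
  13: obs=z cand={0,2} pick 0 [3->0 ok]
  14: obs=y cand={1} pick 1 [0->1 ok]
  15: obs=z cand={0,2} pick 2 [1->2 ok]
  16: obs=x cand={4} pick 4 [2->4 ok]
  17: obs=z cand={0,2} pick 2 [4->2 ok]
  18: obs=x cand={4} pick 4 [2->4 ok]

0,4,0,4,2,2,2,0,0,4,2,2,3,0,1,2,4,2,4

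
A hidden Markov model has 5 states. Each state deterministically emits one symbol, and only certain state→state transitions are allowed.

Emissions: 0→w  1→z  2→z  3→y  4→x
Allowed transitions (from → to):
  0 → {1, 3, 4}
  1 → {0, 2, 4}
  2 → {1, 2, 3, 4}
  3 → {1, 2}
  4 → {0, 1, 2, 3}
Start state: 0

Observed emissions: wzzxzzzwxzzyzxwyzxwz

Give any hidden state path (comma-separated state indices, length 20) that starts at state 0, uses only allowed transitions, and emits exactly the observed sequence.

0,1,2,4,1,2,1,0,4,2,2,3,1,4,0,3,1,4,0,1

  [0] w  {0}  => 0  start
  [1] z  {1,2}  => 1  0->1 ok
  [2] z  {1,2}  => 2  1->2 ok
  [3] x  {4}  => 4  2->4 ok
  [4] z  {1,2}  => 1  4->1 ok
  [5] z  {1,2}  => 2  1->2 ok
  [6] z  {1,2}  => 1  2->1 ok
  [7] w  {0}  => 0  1->0 ok
  [8] x  {4}  => 4  0->4 ok
  [9] z  {1,2}  => 2  4->2 ok
  [10] z  {1,2}  => 2  2->2 ok
  [11] y  {3}  => 3  2->3 ok
  [12] z  {1,2}  => 1  3->1 ok
  [13] x  {4}  => 4  1->4 ok
  [14] w  {0}  => 0  4->0 ok
  [15] y  {3}  => 3  0->3 ok
  [16] z  {1,2}  => 1  3->1 ok
  [17] x  {4}  => 4  1->4 ok
  [18] w  {0}  => 0  4->0 ok
  [19] z  {1,2}  => 1  0->1 ok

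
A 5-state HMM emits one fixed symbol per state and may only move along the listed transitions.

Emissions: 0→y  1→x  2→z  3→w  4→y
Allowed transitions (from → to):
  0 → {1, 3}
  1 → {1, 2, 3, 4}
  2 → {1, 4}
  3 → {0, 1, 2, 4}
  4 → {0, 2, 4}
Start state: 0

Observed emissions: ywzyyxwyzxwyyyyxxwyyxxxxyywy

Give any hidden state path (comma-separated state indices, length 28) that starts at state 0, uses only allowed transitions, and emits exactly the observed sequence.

0,3,2,4,0,1,3,4,2,1,3,4,4,4,0,1,1,3,4,0,1,1,1,1,4,0,3,0

  [0] y  {0,4}  => 0  start
  [1] w  {3}  => 3  0->3 ok
  [2] z  {2}  => 2  3->2 ok
  [3] y  {0,4}  => 4  2->4 ok
  [4] y  {0,4}  => 0  4->0 ok
  [5] x  {1}  => 1  0->1 ok
  [6] w  {3}  => 3  1->3 ok
  [7] y  {0,4}  => 4  3->4 ok
  [8] z  {2}  => 2  4->2 ok
  [9] x  {1}  => 1  2->1 ok
  [10] w  {3}  => 3  1->3 ok
  [11] y  {0,4}  => 4  3->4 ok
  [12] y  {0,4}  => 4  4->4 ok
  [13] y  {0,4}  => 4  4->4 ok
  [14] y  {0,4}  => 0  4->0 ok
  [15] x  {1}  => 1  0->1 ok
  [16] x  {1}  => 1  1->1 ok
  [17] w  {3}  => 3  1->3 ok
  [18] y  {0,4}  => 4  3->4 ok
  [19] y  {0,4}  => 0  4->0 ok
  [20] x  {1}  => 1  0->1 ok
  [21] x  {1}  => 1  1->1 ok
  [22] x  {1}  => 1  1->1 ok
  [23] x  {1}  => 1  1->1 ok
  [24] y  {0,4}  => 4  1->4 ok
  [25] y  {0,4}  => 0  4->0 ok
  [26] w  {3}  => 3  0->3 ok
  [27] y  {0,4}  => 0  3->0 ok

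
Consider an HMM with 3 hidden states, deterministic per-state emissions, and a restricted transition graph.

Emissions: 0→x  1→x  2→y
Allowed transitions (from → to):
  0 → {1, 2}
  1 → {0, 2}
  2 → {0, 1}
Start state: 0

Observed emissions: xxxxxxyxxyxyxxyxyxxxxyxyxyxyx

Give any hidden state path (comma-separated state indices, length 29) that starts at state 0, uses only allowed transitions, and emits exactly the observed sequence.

  pos 0: x in {0,1}, choose 0; start
  pos 1: x in {0,1}, choose 1; 0->1 ok
  pos 2: x in {0,1}, choose 0; 1->0 ok
  pos 3: x in {0,1}, choose 1; 0->1 ok
  pos 4: x in {0,1}, choose 0; 1->0 ok
  pos 5: x in {0,1}, choose 1; 0->1 ok
  pos 6: y in {2}, choose 2; 1->2 ok
  pos 7: x in {0,1}, choose 0; 2->0 ok
  pos 8: x in {0,1}, choose 1; 0->1 ok
  pos 9: y in {2}, choose 2; 1->2 ok
  pos 10: x in {0,1}, choose 1; 2->1 ok
  pos 11: y in {2}, choose 2; 1->2 ok
  pos 12: x in {0,1}, choose 0; 2->0 ok
  pos 13: x in {0,1}, choose 1; 0->1 ok
  pos 14: y in {2}, choose 2; 1->2 ok
  pos 15: x in {0,1}, choose 1; 2->1 ok
  pos 16: y in {2}, choose 2; 1->2 ok
  pos 17: x in {0,1}, choose 0; 2->0 ok
  pos 18: x in {0,1}, choose 1; 0->1 ok
  pos 19: x in {0,1}, choose 0; 1->0 ok
  pos 20: x in {0,1}, choose 1; 0->1 ok
  pos 21: y in {2}, choose 2; 1->2 ok
  pos 22: x in {0,1}, choose 0; 2->0 ok
  pos 23: y in {2}, choose 2; 0->2 ok
  pos 24: x in {0,1}, choose 1; 2->1 ok
  pos 25: y in {2}, choose 2; 1->2 ok
  pos 26: x in {0,1}, choose 0; 2->0 ok
  pos 27: y in {2}, choose 2; 0->2 ok
  pos 28: x in {0,1}, choose 1; 2->1 ok

0,1,0,1,0,1,2,0,1,2,1,2,0,1,2,1,2,0,1,0,1,2,0,2,1,2,0,2,1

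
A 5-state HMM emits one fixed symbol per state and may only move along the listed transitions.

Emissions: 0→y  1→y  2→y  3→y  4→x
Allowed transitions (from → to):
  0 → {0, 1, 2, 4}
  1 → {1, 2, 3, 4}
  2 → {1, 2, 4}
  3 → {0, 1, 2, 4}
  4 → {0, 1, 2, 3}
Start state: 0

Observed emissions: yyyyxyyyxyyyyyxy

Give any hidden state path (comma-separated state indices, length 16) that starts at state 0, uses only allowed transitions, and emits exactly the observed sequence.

  [0] y  {0,1,2,3}  => 0  start
  [1] y  {0,1,2,3}  => 1  0->1 ok
  [2] y  {0,1,2,3}  => 3  1->3 ok
  [3] y  {0,1,2,3}  => 2  3->2 ok
  [4] x  {4}  => 4  2->4 ok
  [5] y  {0,1,2,3}  => 0  4->0 ok
  [6] y  {0,1,2,3}  => 0  0->0 ok
  [7] y  {0,1,2,3}  => 0  0->0 ok
  [8] x  {4}  => 4  0->4 ok
  [9] y  {0,1,2,3}  => 0  4->0 ok
  [10] y  {0,1,2,3}  => 2  0->2 ok
  [11] y  {0,1,2,3}  => 1  2->1 ok
  [12] y  {0,1,2,3}  => 1  1->1 ok
  [13] y  {0,1,2,3}  => 2  1->2 ok
  [14] x  {4}  => 4  2->4 ok
  [15] y  {0,1,2,3}  => 1  4->1 ok

0,1,3,2,4,0,0,0,4,0,2,1,1,2,4,1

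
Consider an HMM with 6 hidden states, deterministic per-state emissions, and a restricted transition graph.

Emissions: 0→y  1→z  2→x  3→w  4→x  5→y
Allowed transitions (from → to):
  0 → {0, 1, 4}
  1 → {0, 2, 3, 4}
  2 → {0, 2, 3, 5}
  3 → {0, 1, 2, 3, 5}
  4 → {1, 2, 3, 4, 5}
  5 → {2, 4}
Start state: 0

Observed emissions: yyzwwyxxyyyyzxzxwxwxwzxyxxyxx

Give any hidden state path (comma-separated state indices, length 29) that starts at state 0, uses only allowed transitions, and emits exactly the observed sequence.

  [0] y  {0,5}  => 0  start
  [1] y  {0,5}  => 0  0->0 ok
  [2] z  {1}  => 1  0->1 ok
  [3] w  {3}  => 3  1->3 ok
  [4] w  {3}  => 3  3->3 ok
  [5] y  {0,5}  => 0  3->0 ok
  [6] x  {2,4}  => 4  0->4 ok
  [7] x  {2,4}  => 2  4->2 ok
  [8] y  {0,5}  => 0  2->0 ok
  [9] y  {0,5}  => 0  0->0 ok
  [10] y  {0,5}  => 0  0->0 ok
  [11] y  {0,5}  => 0  0->0 ok
  [12] z  {1}  => 1  0->1 ok
  [13] x  {2,4}  => 4  1->4 ok
  [14] z  {1}  => 1  4->1 ok
  [15] x  {2,4}  => 4  1->4 ok
  [16] w  {3}  => 3  4->3 ok
  [17] x  {2,4}  => 2  3->2 ok
  [18] w  {3}  => 3  2->3 ok
  [19] x  {2,4}  => 2  3->2 ok
  [20] w  {3}  => 3  2->3 ok
  [21] z  {1}  => 1  3->1 ok
  [22] x  {2,4}  => 2  1->2 ok
  [23] y  {0,5}  => 5  2->5 ok
  [24] x  {2,4}  => 4  5->4 ok
  [25] x  {2,4}  => 4  4->4 ok
  [26] y  {0,5}  => 5  4->5 ok
  [27] x  {2,4}  => 2  5->2 ok
  [28] x  {2,4}  => 2  2->2 ok

0,0,1,3,3,0,4,2,0,0,0,0,1,4,1,4,3,2,3,2,3,1,2,5,4,4,5,2,2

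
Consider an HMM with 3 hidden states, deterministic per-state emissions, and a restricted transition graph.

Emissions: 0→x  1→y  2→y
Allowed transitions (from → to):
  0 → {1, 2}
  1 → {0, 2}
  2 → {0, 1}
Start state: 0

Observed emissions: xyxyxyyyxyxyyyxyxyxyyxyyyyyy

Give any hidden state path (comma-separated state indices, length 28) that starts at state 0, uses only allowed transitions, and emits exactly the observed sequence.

  t0 'x' -> {0}, take 0 (start)
  t1 'y' -> {1,2}, take 1 (0->1 ok)
  t2 'x' -> {0}, take 0 (1->0 ok)
  t3 'y' -> {1,2}, take 2 (0->2 ok)
  t4 'x' -> {0}, take 0 (2->0 ok)
  t5 'y' -> {1,2}, take 2 (0->2 ok)
  t6 'y' -> {1,2}, take 1 (2->1 ok)
  t7 'y' -> {1,2}, take 2 (1->2 ok)
  t8 'x' -> {0}, take 0 (2->0 ok)
  t9 'y' -> {1,2}, take 1 (0->1 ok)
  t10 'x' -> {0}, take 0 (1->0 ok)
  t11 'y' -> {1,2}, take 2 (0->2 ok)
  t12 'y' -> {1,2}, take 1 (2->1 ok)
  t13 'y' -> {1,2}, take 2 (1->2 ok)
  t14 'x' -> {0}, take 0 (2->0 ok)
  t15 'y' -> {1,2}, take 2 (0->2 ok)
  t16 'x' -> {0}, take 0 (2->0 ok)
  t17 'y' -> {1,2}, take 2 (0->2 ok)
  t18 'x' -> {0}, take 0 (2->0 ok)
  t19 'y' -> {1,2}, take 2 (0->2 ok)
  t20 'y' -> {1,2}, take 1 (2->1 ok)
  t21 'x' -> {0}, take 0 (1->0 ok)
  t22 'y' -> {1,2}, take 2 (0->2 ok)
  t23 'y' -> {1,2}, take 1 (2->1 ok)
  t24 'y' -> {1,2}, take 2 (1->2 ok)
  t25 'y' -> {1,2}, take 1 (2->1 ok)
  t26 'y' -> {1,2}, take 2 (1->2 ok)
  t27 'y' -> {1,2}, take 1 (2->1 ok)

0,1,0,2,0,2,1,2,0,1,0,2,1,2,0,2,0,2,0,2,1,0,2,1,2,1,2,1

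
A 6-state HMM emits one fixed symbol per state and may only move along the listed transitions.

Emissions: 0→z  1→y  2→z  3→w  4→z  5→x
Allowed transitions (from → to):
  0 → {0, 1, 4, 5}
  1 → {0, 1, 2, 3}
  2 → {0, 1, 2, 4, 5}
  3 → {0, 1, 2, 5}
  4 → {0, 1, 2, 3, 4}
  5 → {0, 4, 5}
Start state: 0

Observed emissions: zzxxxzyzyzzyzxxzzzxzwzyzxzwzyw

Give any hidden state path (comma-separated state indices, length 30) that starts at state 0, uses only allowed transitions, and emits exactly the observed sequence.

  t0 'z' -> {0,2,4}, take 0 (start)
  t1 'z' -> {0,2,4}, take 0 (0->0 ok)
  t2 'x' -> {5}, take 5 (0->5 ok)
  t3 'x' -> {5}, take 5 (5->5 ok)
  t4 'x' -> {5}, take 5 (5->5 ok)
  t5 'z' -> {0,2,4}, take 4 (5->4 ok)
  t6 'y' -> {1}, take 1 (4->1 ok)
  t7 'z' -> {0,2,4}, take 0 (1->0 ok)
  t8 'y' -> {1}, take 1 (0->1 ok)
  t9 'z' -> {0,2,4}, take 2 (1->2 ok)
  t10 'z' -> {0,2,4}, take 2 (2->2 ok)
  t11 'y' -> {1}, take 1 (2->1 ok)
  t12 'z' -> {0,2,4}, take 0 (1->0 ok)
  t13 'x' -> {5}, take 5 (0->5 ok)
  t14 'x' -> {5}, take 5 (5->5 ok)
  t15 'z' -> {0,2,4}, take 0 (5->0 ok)
  t16 'z' -> {0,2,4}, take 4 (0->4 ok)
  t17 'z' -> {0,2,4}, take 0 (4->0 ok)
  t18 'x' -> {5}, take 5 (0->5 ok)
  t19 'z' -> {0,2,4}, take 4 (5->4 ok)
  t20 'w' -> {3}, take 3 (4->3 ok)
  t21 'z' -> {0,2,4}, take 0 (3->0 ok)
  t22 'y' -> {1}, take 1 (0->1 ok)
  t23 'z' -> {0,2,4}, take 0 (1->0 ok)
  t24 'x' -> {5}, take 5 (0->5 ok)
  t25 'z' -> {0,2,4}, take 4 (5->4 ok)
  t26 'w' -> {3}, take 3 (4->3 ok)
  t27 'z' -> {0,2,4}, take 0 (3->0 ok)
  t28 'y' -> {1}, take 1 (0->1 ok)
  t29 'w' -> {3}, take 3 (1->3 ok)

0,0,5,5,5,4,1,0,1,2,2,1,0,5,5,0,4,0,5,4,3,0,1,0,5,4,3,0,1,3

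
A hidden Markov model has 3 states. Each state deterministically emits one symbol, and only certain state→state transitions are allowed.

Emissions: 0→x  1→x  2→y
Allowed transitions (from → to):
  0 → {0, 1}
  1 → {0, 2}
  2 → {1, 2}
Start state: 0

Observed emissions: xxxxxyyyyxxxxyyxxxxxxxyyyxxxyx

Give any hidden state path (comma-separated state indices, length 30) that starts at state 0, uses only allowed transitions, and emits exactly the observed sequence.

  [0] x  {0,1}  => 0  start
  [1] x  {0,1}  => 1  0->1 ok
  [2] x  {0,1}  => 0  1->0 ok
  [3] x  {0,1}  => 0  0->0 ok
  [4] x  {0,1}  => 1  0->1 ok
  [5] y  {2}  => 2  1->2 ok
  [6] y  {2}  => 2  2->2 ok
  [7] y  {2}  => 2  2->2 ok
  [8] y  {2}  => 2  2->2 ok
  [9] x  {0,1}  => 1  2->1 ok
  [10] x  {0,1}  => 0  1->0 ok
  [11] x  {0,1}  => 0  0->0 ok
  [12] x  {0,1}  => 1  0->1 ok
  [13] y  {2}  => 2  1->2 ok
  [14] y  {2}  => 2  2->2 ok
  [15] x  {0,1}  => 1  2->1 ok
  [16] x  {0,1}  => 0  1->0 ok
  [17] x  {0,1}  => 0  0->0 ok
  [18] x  {0,1}  => 0  0->0 ok
  [19] x  {0,1}  => 0  0->0 ok
  [20] x  {0,1}  => 0  0->0 ok
  [21] x  {0,1}  => 1  0->1 ok
  [22] y  {2}  => 2  1->2 ok
  [23] y  {2}  => 2  2->2 ok
  [24] y  {2}  => 2  2->2 ok
  [25] x  {0,1}  => 1  2->1 ok
  [26] x  {0,1}  => 0  1->0 ok
  [27] x  {0,1}  => 1  0->1 ok
  [28] y  {2}  => 2  1->2 ok
  [29] x  {0,1}  => 1  2->1 ok

0,1,0,0,1,2,2,2,2,1,0,0,1,2,2,1,0,0,0,0,0,1,2,2,2,1,0,1,2,1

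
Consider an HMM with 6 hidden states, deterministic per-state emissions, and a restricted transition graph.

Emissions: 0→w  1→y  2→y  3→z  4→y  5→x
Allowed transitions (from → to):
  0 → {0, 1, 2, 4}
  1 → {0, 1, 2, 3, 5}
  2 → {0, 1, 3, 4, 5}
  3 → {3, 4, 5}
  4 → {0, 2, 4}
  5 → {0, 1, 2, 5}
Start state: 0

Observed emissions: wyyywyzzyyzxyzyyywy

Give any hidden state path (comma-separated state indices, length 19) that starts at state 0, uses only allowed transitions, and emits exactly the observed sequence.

0,4,4,4,0,2,3,3,4,2,3,5,2,3,4,2,4,0,2

  t0 'w' -> {0}, take 0 (start)
  t1 'y' -> {1,2,4}, take 4 (0->4 ok)
  t2 'y' -> {1,2,4}, take 4 (4->4 ok)
  t3 'y' -> {1,2,4}, take 4 (4->4 ok)
  t4 'w' -> {0}, take 0 (4->0 ok)
  t5 'y' -> {1,2,4}, take 2 (0->2 ok)
  t6 'z' -> {3}, take 3 (2->3 ok)
  t7 'z' -> {3}, take 3 (3->3 ok)
  t8 'y' -> {1,2,4}, take 4 (3->4 ok)
  t9 'y' -> {1,2,4}, take 2 (4->2 ok)
  t10 'z' -> {3}, take 3 (2->3 ok)
  t11 'x' -> {5}, take 5 (3->5 ok)
  t12 'y' -> {1,2,4}, take 2 (5->2 ok)
  t13 'z' -> {3}, take 3 (2->3 ok)
  t14 'y' -> {1,2,4}, take 4 (3->4 ok)
  t15 'y' -> {1,2,4}, take 2 (4->2 ok)
  t16 'y' -> {1,2,4}, take 4 (2->4 ok)
  t17 'w' -> {0}, take 0 (4->0 ok)
  t18 'y' -> {1,2,4}, take 2 (0->2 ok)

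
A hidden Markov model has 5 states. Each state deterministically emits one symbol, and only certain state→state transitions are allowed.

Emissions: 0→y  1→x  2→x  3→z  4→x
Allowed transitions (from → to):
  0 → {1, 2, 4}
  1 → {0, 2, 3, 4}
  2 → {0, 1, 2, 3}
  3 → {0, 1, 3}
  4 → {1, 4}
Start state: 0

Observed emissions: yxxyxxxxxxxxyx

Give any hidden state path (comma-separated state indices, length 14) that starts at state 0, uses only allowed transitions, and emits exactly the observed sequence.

  t0 'y' -> {0}, take 0 (start)
  t1 'x' -> {1,2,4}, take 4 (0->4 ok)
  t2 'x' -> {1,2,4}, take 1 (4->1 ok)
  t3 'y' -> {0}, take 0 (1->0 ok)
  t4 'x' -> {1,2,4}, take 4 (0->4 ok)
  t5 'x' -> {1,2,4}, take 1 (4->1 ok)
  t6 'x' -> {1,2,4}, take 4 (1->4 ok)
  t7 'x' -> {1,2,4}, take 4 (4->4 ok)
  t8 'x' -> {1,2,4}, take 4 (4->4 ok)
  t9 'x' -> {1,2,4}, take 4 (4->4 ok)
  t10 'x' -> {1,2,4}, take 4 (4->4 ok)
  t11 'x' -> {1,2,4}, take 1 (4->1 ok)
  t12 'y' -> {0}, take 0 (1->0 ok)
  t13 'x' -> {1,2,4}, take 2 (0->2 ok)

0,4,1,0,4,1,4,4,4,4,4,1,0,2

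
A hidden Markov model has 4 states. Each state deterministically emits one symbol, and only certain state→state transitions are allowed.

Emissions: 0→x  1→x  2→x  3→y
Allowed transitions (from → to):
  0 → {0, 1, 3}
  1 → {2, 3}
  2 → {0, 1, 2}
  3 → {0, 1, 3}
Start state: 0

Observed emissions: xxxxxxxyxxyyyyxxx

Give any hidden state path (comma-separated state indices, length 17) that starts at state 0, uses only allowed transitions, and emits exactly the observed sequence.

  0: obs=x cand={0,1,2} pick 0 [start]
  1: obs=x cand={0,1,2} pick 1 [0->1 ok]
  2: obs=x cand={0,1,2} pick 2 [1->2 ok]
  3: obs=x cand={0,1,2} pick 1 [2->1 ok]
  4: obs=x cand={0,1,2} pick 2 [1->2 ok]
  5: obs=x cand={0,1,2} pick 2 [2->2 ok]
  6: obs=x cand={0,1,2} pick 0 [2->0 ok]
  7: obs=y cand={3} pick 3 [0->3 ok]
  8: obs=x cand={0,1,2} pick 0 [3->0 ok]
  9: obs=x cand={0,1,2} pick 1 [0->1 ok]
  10: obs=y cand={3} pick 3 [1->3 ok]
  11: obs=y cand={3} pick 3 [3->3 ok]
  12: obs=y cand={3} pick 3 [3->3 ok]
  13: obs=y cand={3} pick 3 [3->3 ok]
  14: obs=x cand={0,1,2} pick 1 [3->1 ok]
  15: obs=x cand={0,1,2} pick 2 [1->2 ok]
  16: obs=x cand={0,1,2} pick 2 [2->2 ok]

0,1,2,1,2,2,0,3,0,1,3,3,3,3,1,2,2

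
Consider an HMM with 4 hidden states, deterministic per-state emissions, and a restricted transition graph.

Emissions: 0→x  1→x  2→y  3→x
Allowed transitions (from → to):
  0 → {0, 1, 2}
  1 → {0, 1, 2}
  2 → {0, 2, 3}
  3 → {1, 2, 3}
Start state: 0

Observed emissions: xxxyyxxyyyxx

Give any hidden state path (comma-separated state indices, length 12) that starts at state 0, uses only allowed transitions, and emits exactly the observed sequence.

  0: obs=x cand={0,1,3} pick 0 [start]
  1: obs=x cand={0,1,3} pick 0 [0->0 ok]
  2: obs=x cand={0,1,3} pick 1 [0->1 ok]
  3: obs=y cand={2} pick 2 [1->2 ok]
  4: obs=y cand={2} pick 2 [2->2 ok]
  5: obs=x cand={0,1,3} pick 3 [2->3 ok]
  6: obs=x cand={0,1,3} pick 3 [3->3 ok]
  7: obs=y cand={2} pick 2 [3->2 ok]
  8: obs=y cand={2} pick 2 [2->2 ok]
  9: obs=y cand={2} pick 2 [2->2 ok]
  10: obs=x cand={0,1,3} pick 0 [2->0 ok]
  11: obs=x cand={0,1,3} pick 0 [0->0 ok]

0,0,1,2,2,3,3,2,2,2,0,0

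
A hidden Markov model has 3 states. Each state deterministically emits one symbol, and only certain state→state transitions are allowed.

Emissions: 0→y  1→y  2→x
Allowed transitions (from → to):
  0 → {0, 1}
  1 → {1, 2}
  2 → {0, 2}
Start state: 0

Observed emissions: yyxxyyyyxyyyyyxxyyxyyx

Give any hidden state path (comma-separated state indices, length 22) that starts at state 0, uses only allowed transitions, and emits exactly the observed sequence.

0,1,2,2,0,1,1,1,2,0,0,0,0,1,2,2,0,1,2,0,1,2

  0: obs=y cand={0,1} pick 0 [start]
  1: obs=y cand={0,1} pick 1 [0->1 ok]
  2: obs=x cand={2} pick 2 [1->2 ok]
  3: obs=x cand={2} pick 2 [2->2 ok]
  4: obs=y cand={0,1} pick 0 [2->0 ok]
  5: obs=y cand={0,1} pick 1 [0->1 ok]
  6: obs=y cand={0,1} pick 1 [1->1 ok]
  7: obs=y cand={0,1} pick 1 [1->1 ok]
  8: obs=x cand={2} pick 2 [1->2 ok]
  9: obs=y cand={0,1} pick 0 [2->0 ok]
  10: obs=y cand={0,1} pick 0 [0->0 ok]
  11: obs=y cand={0,1} pick 0 [0->0 ok]
  12: obs=y cand={0,1} pick 0 [0->0 ok]
  13: obs=y cand={0,1} pick 1 [0->1 ok]
  14: obs=x cand={2} pick 2 [1->2 ok]
  15: obs=x cand={2} pick 2 [2->2 ok]
  16: obs=y cand={0,1} pick 0 [2->0 ok]
  17: obs=y cand={0,1} pick 1 [0->1 ok]
  18: obs=x cand={2} pick 2 [1->2 ok]
  19: obs=y cand={0,1} pick 0 [2->0 ok]
  20: obs=y cand={0,1} pick 1 [0->1 ok]
  21: obs=x cand={2} pick 2 [1->2 ok]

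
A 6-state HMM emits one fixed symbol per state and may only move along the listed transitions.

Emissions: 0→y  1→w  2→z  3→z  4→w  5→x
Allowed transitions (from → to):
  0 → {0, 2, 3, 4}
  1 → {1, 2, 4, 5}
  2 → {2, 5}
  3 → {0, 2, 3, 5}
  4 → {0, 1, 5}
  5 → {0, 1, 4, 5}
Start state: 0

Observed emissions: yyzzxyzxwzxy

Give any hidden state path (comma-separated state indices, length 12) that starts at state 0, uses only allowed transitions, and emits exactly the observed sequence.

0,0,3,2,5,0,2,5,1,2,5,0

  0: obs=y cand={0} pick 0 [start]
  1: obs=y cand={0} pick 0 [0->0 ok]
  2: obs=z cand={2,3} pick 3 [0->3 ok]
  3: obs=z cand={2,3} pick 2 [3->2 ok]
  4: obs=x cand={5} pick 5 [2->5 ok]
  5: obs=y cand={0} pick 0 [5->0 ok]
  6: obs=z cand={2,3} pick 2 [0->2 ok]
  7: obs=x cand={5} pick 5 [2->5 ok]
  8: obs=w cand={1,4} pick 1 [5->1 ok]
  9: obs=z cand={2,3} pick 2 [1->2 ok]
  10: obs=x cand={5} pick 5 [2->5 ok]
  11: obs=y cand={0} pick 0 [5->0 ok]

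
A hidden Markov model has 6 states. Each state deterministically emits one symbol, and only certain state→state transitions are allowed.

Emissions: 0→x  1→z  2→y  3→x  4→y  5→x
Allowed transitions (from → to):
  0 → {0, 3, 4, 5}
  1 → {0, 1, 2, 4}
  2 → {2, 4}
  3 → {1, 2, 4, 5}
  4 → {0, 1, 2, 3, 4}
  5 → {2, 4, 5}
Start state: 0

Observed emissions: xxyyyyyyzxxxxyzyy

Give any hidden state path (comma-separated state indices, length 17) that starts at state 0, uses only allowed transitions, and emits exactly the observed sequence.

  pos 0: x in {0,3,5}, choose 0; start
  pos 1: x in {0,3,5}, choose 3; 0->3 ok
  pos 2: y in {2,4}, choose 4; 3->4 ok
  pos 3: y in {2,4}, choose 2; 4->2 ok
  pos 4: y in {2,4}, choose 4; 2->4 ok
  pos 5: y in {2,4}, choose 2; 4->2 ok
  pos 6: y in {2,4}, choose 4; 2->4 ok
  pos 7: y in {2,4}, choose 4; 4->4 ok
  pos 8: z in {1}, choose 1; 4->1 ok
  pos 9: x in {0,3,5}, choose 0; 1->0 ok
  pos 10: x in {0,3,5}, choose 0; 0->0 ok
  pos 11: x in {0,3,5}, choose 0; 0->0 ok
  pos 12: x in {0,3,5}, choose 3; 0->3 ok
  pos 13: y in {2,4}, choose 4; 3->4 ok
  pos 14: z in {1}, choose 1; 4->1 ok
  pos 15: y in {2,4}, choose 2; 1->2 ok
  pos 16: y in {2,4}, choose 2; 2->2 ok

0,3,4,2,4,2,4,4,1,0,0,0,3,4,1,2,2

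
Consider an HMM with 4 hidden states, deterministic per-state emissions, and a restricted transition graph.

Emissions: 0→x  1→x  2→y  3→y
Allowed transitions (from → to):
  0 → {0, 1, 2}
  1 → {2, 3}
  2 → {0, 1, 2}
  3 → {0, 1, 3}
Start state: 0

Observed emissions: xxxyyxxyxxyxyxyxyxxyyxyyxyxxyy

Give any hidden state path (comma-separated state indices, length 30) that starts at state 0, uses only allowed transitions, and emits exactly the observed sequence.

0,0,1,3,3,0,1,2,0,1,2,1,2,1,2,1,2,0,0,2,2,1,2,2,1,2,0,0,2,2

  t0 'x' -> {0,1}, take 0 (start)
  t1 'x' -> {0,1}, take 0 (0->0 ok)
  t2 'x' -> {0,1}, take 1 (0->1 ok)
  t3 'y' -> {2,3}, take 3 (1->3 ok)
  t4 'y' -> {2,3}, take 3 (3->3 ok)
  t5 'x' -> {0,1}, take 0 (3->0 ok)
  t6 'x' -> {0,1}, take 1 (0->1 ok)
  t7 'y' -> {2,3}, take 2 (1->2 ok)
  t8 'x' -> {0,1}, take 0 (2->0 ok)
  t9 'x' -> {0,1}, take 1 (0->1 ok)
  t10 'y' -> {2,3}, take 2 (1->2 ok)
  t11 'x' -> {0,1}, take 1 (2->1 ok)
  t12 'y' -> {2,3}, take 2 (1->2 ok)
  t13 'x' -> {0,1}, take 1 (2->1 ok)
  t14 'y' -> {2,3}, take 2 (1->2 ok)
  t15 'x' -> {0,1}, take 1 (2->1 ok)
  t16 'y' -> {2,3}, take 2 (1->2 ok)
  t17 'x' -> {0,1}, take 0 (2->0 ok)
  t18 'x' -> {0,1}, take 0 (0->0 ok)
  t19 'y' -> {2,3}, take 2 (0->2 ok)
  t20 'y' -> {2,3}, take 2 (2->2 ok)
  t21 'x' -> {0,1}, take 1 (2->1 ok)
  t22 'y' -> {2,3}, take 2 (1->2 ok)
  t23 'y' -> {2,3}, take 2 (2->2 ok)
  t24 'x' -> {0,1}, take 1 (2->1 ok)
  t25 'y' -> {2,3}, take 2 (1->2 ok)
  t26 'x' -> {0,1}, take 0 (2->0 ok)
  t27 'x' -> {0,1}, take 0 (0->0 ok)
  t28 'y' -> {2,3}, take 2 (0->2 ok)
  t29 'y' -> {2,3}, take 2 (2->2 ok)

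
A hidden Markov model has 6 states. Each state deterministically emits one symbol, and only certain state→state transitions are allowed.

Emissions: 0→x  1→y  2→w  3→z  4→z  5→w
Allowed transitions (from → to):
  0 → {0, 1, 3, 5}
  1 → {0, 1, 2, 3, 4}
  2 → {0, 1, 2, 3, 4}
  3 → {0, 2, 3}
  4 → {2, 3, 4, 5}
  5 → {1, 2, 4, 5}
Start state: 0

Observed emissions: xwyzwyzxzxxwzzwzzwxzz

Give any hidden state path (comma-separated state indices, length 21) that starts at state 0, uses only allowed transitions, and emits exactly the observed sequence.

0,5,1,4,5,1,3,0,3,0,0,5,4,3,2,4,4,2,0,3,3

  [0] x  {0}  => 0  start
  [1] w  {2,5}  => 5  0->5 ok
  [2] y  {1}  => 1  5->1 ok
  [3] z  {3,4}  => 4  1->4 ok
  [4] w  {2,5}  => 5  4->5 ok
  [5] y  {1}  => 1  5->1 ok
  [6] z  {3,4}  => 3  1->3 ok
  [7] x  {0}  => 0  3->0 ok
  [8] z  {3,4}  => 3  0->3 ok
  [9] x  {0}  => 0  3->0 ok
  [10] x  {0}  => 0  0->0 ok
  [11] w  {2,5}  => 5  0->5 ok
  [12] z  {3,4}  => 4  5->4 ok
  [13] z  {3,4}  => 3  4->3 ok
  [14] w  {2,5}  => 2  3->2 ok
  [15] z  {3,4}  => 4  2->4 ok
  [16] z  {3,4}  => 4  4->4 ok
  [17] w  {2,5}  => 2  4->2 ok
  [18] x  {0}  => 0  2->0 ok
  [19] z  {3,4}  => 3  0->3 ok
  [20] z  {3,4}  => 3  3->3 ok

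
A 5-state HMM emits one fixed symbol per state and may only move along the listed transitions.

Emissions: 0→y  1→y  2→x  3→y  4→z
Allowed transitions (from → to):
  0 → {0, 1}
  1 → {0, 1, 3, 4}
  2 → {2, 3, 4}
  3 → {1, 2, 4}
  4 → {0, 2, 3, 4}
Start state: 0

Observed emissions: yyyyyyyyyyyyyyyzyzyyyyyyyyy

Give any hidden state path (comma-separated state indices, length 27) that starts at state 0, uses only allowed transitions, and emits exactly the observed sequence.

  pos 0: y in {0,1,3}, choose 0; start
  pos 1: y in {0,1,3}, choose 1; 0->1 ok
  pos 2: y in {0,1,3}, choose 1; 1->1 ok
  pos 3: y in {0,1,3}, choose 3; 1->3 ok
  pos 4: y in {0,1,3}, choose 1; 3->1 ok
  pos 5: y in {0,1,3}, choose 0; 1->0 ok
  pos 6: y in {0,1,3}, choose 1; 0->1 ok
  pos 7: y in {0,1,3}, choose 1; 1->1 ok
  pos 8: y in {0,1,3}, choose 1; 1->1 ok
  pos 9: y in {0,1,3}, choose 1; 1->1 ok
  pos 10: y in {0,1,3}, choose 1; 1->1 ok
  pos 11: y in {0,1,3}, choose 3; 1->3 ok
  pos 12: y in {0,1,3}, choose 1; 3->1 ok
  pos 13: y in {0,1,3}, choose 1; 1->1 ok
  pos 14: y in {0,1,3}, choose 3; 1->3 ok
  pos 15: z in {4}, choose 4; 3->4 ok
  pos 16: y in {0,1,3}, choose 3; 4->3 ok
  pos 17: z in {4}, choose 4; 3->4 ok
  pos 18: y in {0,1,3}, choose 0; 4->0 ok
  pos 19: y in {0,1,3}, choose 1; 0->1 ok
  pos 20: y in {0,1,3}, choose 0; 1->0 ok
  pos 21: y in {0,1,3}, choose 1; 0->1 ok
  pos 22: y in {0,1,3}, choose 0; 1->0 ok
  pos 23: y in {0,1,3}, choose 0; 0->0 ok
  pos 24: y in {0,1,3}, choose 1; 0->1 ok
  pos 25: y in {0,1,3}, choose 0; 1->0 ok
  pos 26: y in {0,1,3}, choose 0; 0->0 ok

0,1,1,3,1,0,1,1,1,1,1,3,1,1,3,4,3,4,0,1,0,1,0,0,1,0,0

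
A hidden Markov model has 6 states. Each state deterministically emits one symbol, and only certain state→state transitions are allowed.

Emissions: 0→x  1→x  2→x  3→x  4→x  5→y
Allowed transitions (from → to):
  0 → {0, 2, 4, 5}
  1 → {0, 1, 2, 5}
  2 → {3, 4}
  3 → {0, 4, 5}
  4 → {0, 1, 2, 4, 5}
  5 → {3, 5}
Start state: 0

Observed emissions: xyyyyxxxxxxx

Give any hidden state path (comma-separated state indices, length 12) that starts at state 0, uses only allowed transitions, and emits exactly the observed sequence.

  t0 'x' -> {0,1,2,3,4}, take 0 (start)
  t1 'y' -> {5}, take 5 (0->5 ok)
  t2 'y' -> {5}, take 5 (5->5 ok)
  t3 'y' -> {5}, take 5 (5->5 ok)
  t4 'y' -> {5}, take 5 (5->5 ok)
  t5 'x' -> {0,1,2,3,4}, take 3 (5->3 ok)
  t6 'x' -> {0,1,2,3,4}, take 4 (3->4 ok)
  t7 'x' -> {0,1,2,3,4}, take 4 (4->4 ok)
  t8 'x' -> {0,1,2,3,4}, take 2 (4->2 ok)
  t9 'x' -> {0,1,2,3,4}, take 4 (2->4 ok)
  t10 'x' -> {0,1,2,3,4}, take 2 (4->2 ok)
  t11 'x' -> {0,1,2,3,4}, take 3 (2->3 ok)

0,5,5,5,5,3,4,4,2,4,2,3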